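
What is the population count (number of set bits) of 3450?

3450 = 110101111010
Count the 1s: 1 + 1 + 1 + 1 + 1 + 1 + 1 + 1 = 8

8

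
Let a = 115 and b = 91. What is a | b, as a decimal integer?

123

115 = 1110011
91 = 1011011
 OR → 1111011 = 123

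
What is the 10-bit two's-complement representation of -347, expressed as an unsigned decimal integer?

347 in 10 bits: 0101011011
Invert: 1010100100
Add 1:  1010100101 = 677
(Check: 2^10 - 347 = 1024 - 347 = 677.)

677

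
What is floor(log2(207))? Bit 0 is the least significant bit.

7

207 = 11001111
The topmost 1 is at position 7 (since 2^7 = 128 ≤ 207 < 256).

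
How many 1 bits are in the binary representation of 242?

242 = 11110010
Count the 1s: 1 + 1 + 1 + 1 + 1 = 5

5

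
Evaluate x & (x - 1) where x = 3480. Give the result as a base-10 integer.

x = 110110011000 = 3480
x - 1 = 110110010111
AND   = 110110010000 = 3472
(x & (x - 1) clears the lowest set bit of x.)

3472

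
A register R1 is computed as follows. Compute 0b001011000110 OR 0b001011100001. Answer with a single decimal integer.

a = 1011000110
b = 1011100001
 OR → 1011100111 = 743

743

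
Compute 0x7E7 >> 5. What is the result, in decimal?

0x7E7 = 11111100111
shift right by 5 → 00000111111 = 63
(equivalently, floor(2023 / 32))

63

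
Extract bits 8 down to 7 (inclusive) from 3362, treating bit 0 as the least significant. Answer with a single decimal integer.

2

v = 0110100100010
Shift right by 7: 011010
Mask low 2 bits: 10 = 2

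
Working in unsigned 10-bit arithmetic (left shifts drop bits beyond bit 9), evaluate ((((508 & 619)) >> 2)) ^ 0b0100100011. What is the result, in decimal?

313

508 = 0111111100
619 = 1001101011
→ & → 0001101000 = 104
→ >> 2 → 0000011010 = 26
0b0100100011 = 0100100011
→ ^ → 0100111001 = 313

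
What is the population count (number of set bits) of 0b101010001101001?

n = 101010001101001
Count the 1s: 1 + 1 + 1 + 1 + 1 + 1 + 1 = 7

7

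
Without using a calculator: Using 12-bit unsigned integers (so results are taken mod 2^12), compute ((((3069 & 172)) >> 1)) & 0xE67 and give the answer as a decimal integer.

70

3069 = 101111111101
172 = 000010101100
→ & → 000010101100 = 172
→ >> 1 → 000001010110 = 86
0xE67 = 111001100111
→ & → 000001000110 = 70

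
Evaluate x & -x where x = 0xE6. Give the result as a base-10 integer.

2

x = 11100110 = 230
-x (two's complement) = …00011010
AND   = 00000010 = 2
(x & -x isolates the lowest set bit of x.)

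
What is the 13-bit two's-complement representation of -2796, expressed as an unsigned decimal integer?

5396

2796 in 13 bits: 0101011101100
Invert: 1010100010011
Add 1:  1010100010100 = 5396
(Check: 2^13 - 2796 = 8192 - 2796 = 5396.)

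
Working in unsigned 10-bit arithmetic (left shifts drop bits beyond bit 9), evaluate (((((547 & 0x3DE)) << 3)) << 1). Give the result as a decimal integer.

547 = 1000100011
0x3DE = 1111011110
→ & → 1000000010 = 514
→ << 3 (mod 2^10) → 0000010000 = 16
→ << 1 (mod 2^10) → 0000100000 = 32

32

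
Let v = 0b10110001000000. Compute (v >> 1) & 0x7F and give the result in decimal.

32

v = 10110001000000
Shift right by 1: 1011000100000
Mask low 7 bits: 0100000 = 32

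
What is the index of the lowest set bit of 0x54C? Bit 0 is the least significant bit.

0x54C = 10101001100
Trailing zeros: 2, so the lowest set bit is bit 2 (value 4).

2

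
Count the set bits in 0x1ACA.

7

0x1ACA = 1101011001010
Count the 1s: 1 + 1 + 1 + 1 + 1 + 1 + 1 = 7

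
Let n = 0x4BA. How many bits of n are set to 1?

6

0x4BA = 10010111010
Count the 1s: 1 + 1 + 1 + 1 + 1 + 1 = 6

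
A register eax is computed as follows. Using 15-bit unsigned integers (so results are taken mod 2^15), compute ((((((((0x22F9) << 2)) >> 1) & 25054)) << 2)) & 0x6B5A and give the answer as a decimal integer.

0x22F9 = 010001011111001
→ << 2 (mod 2^15) → 000101111100100 = 3044
→ >> 1 → 000010111110010 = 1522
25054 = 110000111011110
→ & → 000000111010010 = 466
→ << 2 (mod 2^15) → 000011101001000 = 1864
0x6B5A = 110101101011010
→ & → 000001101001000 = 840

840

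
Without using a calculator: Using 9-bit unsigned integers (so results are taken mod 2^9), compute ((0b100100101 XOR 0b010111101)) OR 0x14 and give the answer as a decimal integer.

412

0b100100101 = 100100101
0b010111101 = 010111101
→ XOR → 110011000 = 408
0x14 = 000010100
→ OR → 110011100 = 412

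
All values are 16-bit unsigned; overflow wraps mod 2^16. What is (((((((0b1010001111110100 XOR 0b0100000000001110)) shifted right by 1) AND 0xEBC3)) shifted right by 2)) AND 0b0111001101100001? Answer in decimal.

0b1010001111110100 = 1010001111110100
0b0100000000001110 = 0100000000001110
→ XOR → 1110001111111010 = 58362
→ shifted right by 1 → 0111000111111101 = 29181
0xEBC3 = 1110101111000011
→ AND → 0110000111000001 = 25025
→ shifted right by 2 → 0001100001110000 = 6256
0b0111001101100001 = 0111001101100001
→ AND → 0001000001100000 = 4192

4192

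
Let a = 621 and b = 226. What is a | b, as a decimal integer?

751

621 = 1001101101
226 = 0011100010
 OR → 1011101111 = 751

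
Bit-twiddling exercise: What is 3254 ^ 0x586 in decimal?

3254 = 110010110110
0x586 = 010110000110
XOR → 100100110000 = 2352

2352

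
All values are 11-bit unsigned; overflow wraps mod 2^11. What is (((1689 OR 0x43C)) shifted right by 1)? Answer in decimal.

862

1689 = 11010011001
0x43C = 10000111100
→ OR → 11010111101 = 1725
→ shifted right by 1 → 01101011110 = 862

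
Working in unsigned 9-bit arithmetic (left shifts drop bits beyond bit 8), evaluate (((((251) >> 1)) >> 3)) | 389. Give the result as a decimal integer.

399

251 = 011111011
→ >> 1 → 001111101 = 125
→ >> 3 → 000001111 = 15
389 = 110000101
→ | → 110001111 = 399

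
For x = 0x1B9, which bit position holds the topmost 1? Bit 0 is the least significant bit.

0x1B9 = 110111001
The topmost 1 is at position 8 (since 2^8 = 256 ≤ 441 < 512).

8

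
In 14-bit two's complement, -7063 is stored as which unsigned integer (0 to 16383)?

9321

7063 in 14 bits: 01101110010111
Invert: 10010001101000
Add 1:  10010001101001 = 9321
(Check: 2^14 - 7063 = 16384 - 7063 = 9321.)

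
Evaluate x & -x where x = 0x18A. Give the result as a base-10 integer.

x = 110001010 = 394
-x (two's complement) = …001110110
AND   = 000000010 = 2
(x & -x isolates the lowest set bit of x.)

2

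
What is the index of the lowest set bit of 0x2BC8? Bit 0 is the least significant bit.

0x2BC8 = 10101111001000
Trailing zeros: 3, so the lowest set bit is bit 3 (value 8).

3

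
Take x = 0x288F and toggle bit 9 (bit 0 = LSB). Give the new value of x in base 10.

10895

x = 0010100010001111
bit 9 is currently 0; toggle it via x ^ (1 << 9) = x ^ 512
→ 0010101010001111 = 10895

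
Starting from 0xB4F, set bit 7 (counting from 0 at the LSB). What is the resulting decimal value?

x = 00101101001111
bit 7 is currently 0; set it via x | (1 << 7) = x | 128
→ 00101111001111 = 3023

3023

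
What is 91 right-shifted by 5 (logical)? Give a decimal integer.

91 = 1011011
shift right by 5 → 0000010 = 2
(equivalently, floor(91 / 32))

2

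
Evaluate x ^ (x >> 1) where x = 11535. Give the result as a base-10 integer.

15240

x = 10110100001111 = 11535
x>>1 = 01011010000111
XOR  = 11101110001000 = 15240
(x ^ (x >> 1) gives the standard binary-reflected Gray code of x.)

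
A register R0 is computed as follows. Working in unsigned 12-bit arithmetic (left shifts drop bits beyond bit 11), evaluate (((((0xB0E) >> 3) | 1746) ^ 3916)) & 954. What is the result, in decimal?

186

0xB0E = 101100001110
→ >> 3 → 000101100001 = 353
1746 = 011011010010
→ | → 011111110011 = 2035
3916 = 111101001100
→ ^ → 100010111111 = 2239
954 = 001110111010
→ & → 000010111010 = 186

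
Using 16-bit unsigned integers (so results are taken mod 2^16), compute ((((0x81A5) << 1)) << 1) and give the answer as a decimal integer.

0x81A5 = 1000000110100101
→ << 1 (mod 2^16) → 0000001101001010 = 842
→ << 1 (mod 2^16) → 0000011010010100 = 1684

1684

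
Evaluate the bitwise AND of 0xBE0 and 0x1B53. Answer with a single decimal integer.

2880

0xBE0 = 0101111100000
0x1B53 = 1101101010011
AND → 0101101000000 = 2880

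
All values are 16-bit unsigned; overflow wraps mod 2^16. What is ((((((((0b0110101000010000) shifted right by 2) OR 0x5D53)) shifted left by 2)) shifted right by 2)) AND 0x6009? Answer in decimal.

1

0b0110101000010000 = 0110101000010000
→ shifted right by 2 → 0001101010000100 = 6788
0x5D53 = 0101110101010011
→ OR → 0101111111010111 = 24535
→ shifted left by 2 (mod 2^16) → 0111111101011100 = 32604
→ shifted right by 2 → 0001111111010111 = 8151
0x6009 = 0110000000001001
→ AND → 0000000000000001 = 1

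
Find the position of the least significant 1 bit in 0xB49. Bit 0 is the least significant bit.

0xB49 = 101101001001
Trailing zeros: 0, so the lowest set bit is bit 0 (value 1).

0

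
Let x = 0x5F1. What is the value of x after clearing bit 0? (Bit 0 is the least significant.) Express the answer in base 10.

1520

x = 10111110001
bit 0 is currently 1; clear it via x & ~(1 << 0) = x & ~1
→ 10111110000 = 1520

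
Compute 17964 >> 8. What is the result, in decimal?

70

17964 = 100011000101100
shift right by 8 → 000000001000110 = 70
(equivalently, floor(17964 / 256))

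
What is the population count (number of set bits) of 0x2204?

3

0x2204 = 10001000000100
Count the 1s: 1 + 1 + 1 = 3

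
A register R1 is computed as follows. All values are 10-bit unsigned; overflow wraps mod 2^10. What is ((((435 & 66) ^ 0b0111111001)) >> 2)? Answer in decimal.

435 = 0110110011
66 = 0001000010
→ & → 0000000010 = 2
0b0111111001 = 0111111001
→ ^ → 0111111011 = 507
→ >> 2 → 0001111110 = 126

126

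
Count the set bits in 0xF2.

0xF2 = 11110010
Count the 1s: 1 + 1 + 1 + 1 + 1 = 5

5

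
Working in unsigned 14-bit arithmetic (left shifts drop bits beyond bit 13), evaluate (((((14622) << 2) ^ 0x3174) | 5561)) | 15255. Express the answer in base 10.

16319

14622 = 11100100011110
→ << 2 (mod 2^14) → 10010001111000 = 9336
0x3174 = 11000101110100
→ ^ → 01010100001100 = 5388
5561 = 01010110111001
→ | → 01010110111101 = 5565
15255 = 11101110010111
→ | → 11111110111111 = 16319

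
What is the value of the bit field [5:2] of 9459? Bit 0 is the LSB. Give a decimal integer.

12

v = 10010011110011
Shift right by 2: 100100111100
Mask low 4 bits: 1100 = 12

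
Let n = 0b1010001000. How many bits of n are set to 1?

n = 1010001000
Count the 1s: 1 + 1 + 1 = 3

3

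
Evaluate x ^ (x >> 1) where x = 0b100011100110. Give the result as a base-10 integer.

x = 100011100110 = 2278
x>>1 = 010001110011
XOR  = 110010010101 = 3221
(x ^ (x >> 1) gives the standard binary-reflected Gray code of x.)

3221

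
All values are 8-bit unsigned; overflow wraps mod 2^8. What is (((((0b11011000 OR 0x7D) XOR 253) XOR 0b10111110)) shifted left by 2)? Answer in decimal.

248

0b11011000 = 11011000
0x7D = 01111101
→ OR → 11111101 = 253
253 = 11111101
→ XOR → 00000000 = 0
0b10111110 = 10111110
→ XOR → 10111110 = 190
→ shifted left by 2 (mod 2^8) → 11111000 = 248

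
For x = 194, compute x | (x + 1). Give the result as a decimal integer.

195

x = 11000010 = 194
x + 1 = 11000011
OR    = 11000011 = 195
(x | (x + 1) sets the lowest cleared bit.)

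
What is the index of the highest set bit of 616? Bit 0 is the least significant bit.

9

616 = 1001101000
The topmost 1 is at position 9 (since 2^9 = 512 ≤ 616 < 1024).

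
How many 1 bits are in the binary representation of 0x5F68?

0x5F68 = 101111101101000
Count the 1s: 1 + 1 + 1 + 1 + 1 + 1 + 1 + 1 + 1 = 9

9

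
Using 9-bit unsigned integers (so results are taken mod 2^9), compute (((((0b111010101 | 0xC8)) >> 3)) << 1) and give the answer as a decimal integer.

118

0b111010101 = 111010101
0xC8 = 011001000
→ | → 111011101 = 477
→ >> 3 → 000111011 = 59
→ << 1 (mod 2^9) → 001110110 = 118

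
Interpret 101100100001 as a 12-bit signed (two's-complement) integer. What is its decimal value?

pattern = 101100100001 (MSB is 1 ⇒ negative)
Invert: 010011011110, add 1 → 010011011111 = 1247, so the value is -1247.
(Equivalently: 2849 - 2^12 = 2849 - 4096 = -1247.)

-1247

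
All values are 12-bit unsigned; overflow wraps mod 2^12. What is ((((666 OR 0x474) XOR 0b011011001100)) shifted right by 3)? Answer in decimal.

666 = 001010011010
0x474 = 010001110100
→ OR → 011011111110 = 1790
0b011011001100 = 011011001100
→ XOR → 000000110010 = 50
→ shifted right by 3 → 000000000110 = 6

6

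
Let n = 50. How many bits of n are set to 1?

3

50 = 110010
Count the 1s: 1 + 1 + 1 = 3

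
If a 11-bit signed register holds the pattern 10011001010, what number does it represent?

pattern = 10011001010 (MSB is 1 ⇒ negative)
Invert: 01100110101, add 1 → 01100110110 = 822, so the value is -822.
(Equivalently: 1226 - 2^11 = 1226 - 2048 = -822.)

-822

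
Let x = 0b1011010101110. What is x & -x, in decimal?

x = 1011010101110 = 5806
-x (two's complement) = …0100101010010
AND   = 0000000000010 = 2
(x & -x isolates the lowest set bit of x.)

2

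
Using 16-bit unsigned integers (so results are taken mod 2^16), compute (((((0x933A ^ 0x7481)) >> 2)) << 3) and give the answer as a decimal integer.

53104

0x933A = 1001001100111010
0x7481 = 0111010010000001
→ ^ → 1110011110111011 = 59323
→ >> 2 → 0011100111101110 = 14830
→ << 3 (mod 2^16) → 1100111101110000 = 53104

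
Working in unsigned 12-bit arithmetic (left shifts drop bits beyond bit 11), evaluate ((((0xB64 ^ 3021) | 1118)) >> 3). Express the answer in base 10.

159

0xB64 = 101101100100
3021 = 101111001101
→ ^ → 000010101001 = 169
1118 = 010001011110
→ | → 010011111111 = 1279
→ >> 3 → 000010011111 = 159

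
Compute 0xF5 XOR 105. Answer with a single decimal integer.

156

0xF5 = 11110101
105 = 01101001
XOR → 10011100 = 156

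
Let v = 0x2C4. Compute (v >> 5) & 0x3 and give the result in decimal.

v = 1011000100
Shift right by 5: 10110
Mask low 2 bits: 10 = 2

2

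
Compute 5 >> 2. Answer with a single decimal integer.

1

5 = 101
shift right by 2 → 001 = 1
(equivalently, floor(5 / 4))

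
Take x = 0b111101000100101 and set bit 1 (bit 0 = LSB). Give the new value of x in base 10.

x = 111101000100101
bit 1 is currently 0; set it via x | (1 << 1) = x | 2
→ 111101000100111 = 31271

31271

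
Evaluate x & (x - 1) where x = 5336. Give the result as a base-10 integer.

5328

x = 1010011011000 = 5336
x - 1 = 1010011010111
AND   = 1010011010000 = 5328
(x & (x - 1) clears the lowest set bit of x.)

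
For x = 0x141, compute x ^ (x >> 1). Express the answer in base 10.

x = 101000001 = 321
x>>1 = 010100000
XOR  = 111100001 = 481
(x ^ (x >> 1) gives the standard binary-reflected Gray code of x.)

481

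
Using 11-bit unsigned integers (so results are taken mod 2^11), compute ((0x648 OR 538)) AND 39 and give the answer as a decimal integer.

0x648 = 11001001000
538 = 01000011010
→ OR → 11001011010 = 1626
39 = 00000100111
→ AND → 00000000010 = 2

2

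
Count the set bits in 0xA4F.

7

0xA4F = 101001001111
Count the 1s: 1 + 1 + 1 + 1 + 1 + 1 + 1 = 7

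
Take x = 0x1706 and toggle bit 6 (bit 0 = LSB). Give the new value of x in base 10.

x = 1011100000110
bit 6 is currently 0; toggle it via x ^ (1 << 6) = x ^ 64
→ 1011101000110 = 5958

5958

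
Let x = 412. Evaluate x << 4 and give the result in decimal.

6592

412 = 0000110011100
shift left by 4 → 1100111000000 = 6592
(equivalently, 412 × 2^4 = 412 × 16)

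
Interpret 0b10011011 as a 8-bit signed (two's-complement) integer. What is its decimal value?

pattern = 10011011 (MSB is 1 ⇒ negative)
Invert: 01100100, add 1 → 01100101 = 101, so the value is -101.
(Equivalently: 155 - 2^8 = 155 - 256 = -101.)

-101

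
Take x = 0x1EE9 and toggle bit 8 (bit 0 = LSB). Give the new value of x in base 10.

8169

x = 1111011101001
bit 8 is currently 0; toggle it via x ^ (1 << 8) = x ^ 256
→ 1111111101001 = 8169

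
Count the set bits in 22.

22 = 10110
Count the 1s: 1 + 1 + 1 = 3

3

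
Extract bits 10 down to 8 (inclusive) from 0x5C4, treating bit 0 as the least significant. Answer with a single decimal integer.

5

v = 10111000100
Shift right by 8: 101
Mask low 3 bits: 101 = 5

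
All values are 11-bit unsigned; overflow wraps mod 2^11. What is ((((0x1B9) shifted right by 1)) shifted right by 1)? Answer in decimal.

0x1B9 = 00110111001
→ shifted right by 1 → 00011011100 = 220
→ shifted right by 1 → 00001101110 = 110

110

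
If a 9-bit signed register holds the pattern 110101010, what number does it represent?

pattern = 110101010 (MSB is 1 ⇒ negative)
Invert: 001010101, add 1 → 001010110 = 86, so the value is -86.
(Equivalently: 426 - 2^9 = 426 - 512 = -86.)

-86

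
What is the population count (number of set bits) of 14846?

14846 = 11100111111110
Count the 1s: 1 + 1 + 1 + 1 + 1 + 1 + 1 + 1 + 1 + 1 + 1 = 11

11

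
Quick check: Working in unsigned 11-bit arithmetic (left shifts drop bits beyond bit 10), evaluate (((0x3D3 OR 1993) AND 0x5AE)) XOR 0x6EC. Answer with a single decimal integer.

0x3D3 = 01111010011
1993 = 11111001001
→ OR → 11111011011 = 2011
0x5AE = 10110101110
→ AND → 10110001010 = 1418
0x6EC = 11011101100
→ XOR → 01101100110 = 870

870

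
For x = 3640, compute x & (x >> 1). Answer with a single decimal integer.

1560

x = 111000111000 = 3640
x>>1 = 011100011100
AND  = 011000011000 = 1560
(x & (x >> 1) has a 1 wherever x has two consecutive 1 bits.)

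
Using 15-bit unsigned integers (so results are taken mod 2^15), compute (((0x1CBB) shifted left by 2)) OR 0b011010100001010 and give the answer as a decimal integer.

30702

0x1CBB = 001110010111011
→ shifted left by 2 (mod 2^15) → 111001011101100 = 29420
0b011010100001010 = 011010100001010
→ OR → 111011111101110 = 30702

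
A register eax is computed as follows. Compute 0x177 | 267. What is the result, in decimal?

0x177 = 101110111
267 = 100001011
 OR → 101111111 = 383

383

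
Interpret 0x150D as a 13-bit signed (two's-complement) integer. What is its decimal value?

pattern = 1010100001101 (MSB is 1 ⇒ negative)
Invert: 0101011110010, add 1 → 0101011110011 = 2803, so the value is -2803.
(Equivalently: 5389 - 2^13 = 5389 - 8192 = -2803.)

-2803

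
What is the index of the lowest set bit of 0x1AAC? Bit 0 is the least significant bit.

2

0x1AAC = 1101010101100
Trailing zeros: 2, so the lowest set bit is bit 2 (value 4).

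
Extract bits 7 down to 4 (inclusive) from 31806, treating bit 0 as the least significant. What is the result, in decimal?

3

v = 0111110000111110
Shift right by 4: 011111000011
Mask low 4 bits: 0011 = 3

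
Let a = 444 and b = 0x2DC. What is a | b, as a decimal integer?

444 = 0110111100
0x2DC = 1011011100
 OR → 1111111100 = 1020

1020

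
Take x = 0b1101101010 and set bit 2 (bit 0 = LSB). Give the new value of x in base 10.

878

x = 1101101010
bit 2 is currently 0; set it via x | (1 << 2) = x | 4
→ 1101101110 = 878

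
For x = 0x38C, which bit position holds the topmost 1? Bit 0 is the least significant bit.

0x38C = 1110001100
The topmost 1 is at position 9 (since 2^9 = 512 ≤ 908 < 1024).

9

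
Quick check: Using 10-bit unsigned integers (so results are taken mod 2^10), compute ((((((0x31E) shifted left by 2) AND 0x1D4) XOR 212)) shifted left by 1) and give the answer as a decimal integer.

0x31E = 1100011110
→ shifted left by 2 (mod 2^10) → 0001111000 = 120
0x1D4 = 0111010100
→ AND → 0001010000 = 80
212 = 0011010100
→ XOR → 0010000100 = 132
→ shifted left by 1 (mod 2^10) → 0100001000 = 264

264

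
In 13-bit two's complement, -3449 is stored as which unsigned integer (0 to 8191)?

3449 in 13 bits: 0110101111001
Invert: 1001010000110
Add 1:  1001010000111 = 4743
(Check: 2^13 - 3449 = 8192 - 3449 = 4743.)

4743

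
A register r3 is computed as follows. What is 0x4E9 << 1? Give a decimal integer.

2514

0x4E9 = 010011101001
shift left by 1 → 100111010010 = 2514
(equivalently, 1257 × 2^1 = 1257 × 2)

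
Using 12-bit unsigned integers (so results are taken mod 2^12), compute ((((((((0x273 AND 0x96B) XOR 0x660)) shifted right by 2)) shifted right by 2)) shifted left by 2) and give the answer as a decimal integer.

384

0x273 = 001001110011
0x96B = 100101101011
→ AND → 000001100011 = 99
0x660 = 011001100000
→ XOR → 011000000011 = 1539
→ shifted right by 2 → 000110000000 = 384
→ shifted right by 2 → 000001100000 = 96
→ shifted left by 2 (mod 2^12) → 000110000000 = 384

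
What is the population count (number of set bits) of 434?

434 = 110110010
Count the 1s: 1 + 1 + 1 + 1 + 1 = 5

5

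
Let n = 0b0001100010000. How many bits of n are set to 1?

3

n = 1100010000
Count the 1s: 1 + 1 + 1 = 3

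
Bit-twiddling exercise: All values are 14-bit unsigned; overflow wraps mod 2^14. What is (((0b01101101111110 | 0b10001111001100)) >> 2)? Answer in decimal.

3839

0b01101101111110 = 01101101111110
0b10001111001100 = 10001111001100
→ | → 11101111111110 = 15358
→ >> 2 → 00111011111111 = 3839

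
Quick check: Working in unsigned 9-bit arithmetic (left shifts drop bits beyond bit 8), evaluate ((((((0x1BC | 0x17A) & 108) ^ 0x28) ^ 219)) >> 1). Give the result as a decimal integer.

0x1BC = 110111100
0x17A = 101111010
→ | → 111111110 = 510
108 = 001101100
→ & → 001101100 = 108
0x28 = 000101000
→ ^ → 001000100 = 68
219 = 011011011
→ ^ → 010011111 = 159
→ >> 1 → 001001111 = 79

79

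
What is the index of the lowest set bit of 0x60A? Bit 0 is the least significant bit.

0x60A = 11000001010
Trailing zeros: 1, so the lowest set bit is bit 1 (value 2).

1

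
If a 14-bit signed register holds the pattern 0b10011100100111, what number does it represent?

pattern = 10011100100111 (MSB is 1 ⇒ negative)
Invert: 01100011011000, add 1 → 01100011011001 = 6361, so the value is -6361.
(Equivalently: 10023 - 2^14 = 10023 - 16384 = -6361.)

-6361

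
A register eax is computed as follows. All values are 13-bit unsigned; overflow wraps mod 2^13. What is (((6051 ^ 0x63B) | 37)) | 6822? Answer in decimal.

6051 = 1011110100011
0x63B = 0011000111011
→ ^ → 1000110011000 = 4504
37 = 0000000100101
→ | → 1000110111101 = 4541
6822 = 1101010100110
→ | → 1101110111111 = 7103

7103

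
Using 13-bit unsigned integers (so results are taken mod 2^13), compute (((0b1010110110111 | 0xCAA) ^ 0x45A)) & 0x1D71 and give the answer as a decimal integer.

0b1010110110111 = 1010110110111
0xCAA = 0110010101010
→ | → 1110110111111 = 7615
0x45A = 0010001011010
→ ^ → 1100111100101 = 6629
0x1D71 = 1110101110001
→ & → 1100101100001 = 6497

6497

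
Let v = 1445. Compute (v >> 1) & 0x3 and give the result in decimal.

v = 10110100101
Shift right by 1: 1011010010
Mask low 2 bits: 10 = 2

2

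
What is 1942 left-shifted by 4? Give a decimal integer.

1942 = 000011110010110
shift left by 4 → 111100101100000 = 31072
(equivalently, 1942 × 2^4 = 1942 × 16)

31072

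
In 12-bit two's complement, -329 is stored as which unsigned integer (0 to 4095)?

329 in 12 bits: 000101001001
Invert: 111010110110
Add 1:  111010110111 = 3767
(Check: 2^12 - 329 = 4096 - 329 = 3767.)

3767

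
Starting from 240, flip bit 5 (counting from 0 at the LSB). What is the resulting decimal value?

208

x = 011110000
bit 5 is currently 1; toggle it via x ^ (1 << 5) = x ^ 32
→ 011010000 = 208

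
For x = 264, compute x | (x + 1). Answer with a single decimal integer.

265

x = 100001000 = 264
x + 1 = 100001001
OR    = 100001001 = 265
(x | (x + 1) sets the lowest cleared bit.)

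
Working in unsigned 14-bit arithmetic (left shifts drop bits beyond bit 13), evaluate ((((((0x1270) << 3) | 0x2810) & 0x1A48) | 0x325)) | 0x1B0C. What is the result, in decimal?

6957

0x1270 = 01001001110000
→ << 3 (mod 2^14) → 01001110000000 = 4992
0x2810 = 10100000010000
→ | → 11101110010000 = 15248
0x1A48 = 01101001001000
→ & → 01101000000000 = 6656
0x325 = 00001100100101
→ | → 01101100100101 = 6949
0x1B0C = 01101100001100
→ | → 01101100101101 = 6957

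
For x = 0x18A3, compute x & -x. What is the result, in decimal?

1

x = 1100010100011 = 6307
-x (two's complement) = …0011101011101
AND   = 0000000000001 = 1
(x & -x isolates the lowest set bit of x.)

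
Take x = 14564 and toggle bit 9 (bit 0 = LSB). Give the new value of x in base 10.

15076

x = 11100011100100
bit 9 is currently 0; toggle it via x ^ (1 << 9) = x ^ 512
→ 11101011100100 = 15076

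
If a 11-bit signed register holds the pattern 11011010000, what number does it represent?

pattern = 11011010000 (MSB is 1 ⇒ negative)
Invert: 00100101111, add 1 → 00100110000 = 304, so the value is -304.
(Equivalently: 1744 - 2^11 = 1744 - 2048 = -304.)

-304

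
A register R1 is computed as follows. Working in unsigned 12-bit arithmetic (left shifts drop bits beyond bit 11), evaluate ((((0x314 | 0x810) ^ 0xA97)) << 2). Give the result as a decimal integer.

0x314 = 001100010100
0x810 = 100000010000
→ | → 101100010100 = 2836
0xA97 = 101010010111
→ ^ → 000110000011 = 387
→ << 2 (mod 2^12) → 011000001100 = 1548

1548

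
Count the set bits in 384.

384 = 110000000
Count the 1s: 1 + 1 = 2

2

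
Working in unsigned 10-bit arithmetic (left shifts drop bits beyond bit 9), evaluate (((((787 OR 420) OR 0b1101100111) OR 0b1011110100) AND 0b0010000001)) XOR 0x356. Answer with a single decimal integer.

787 = 1100010011
420 = 0110100100
→ OR → 1110110111 = 951
0b1101100111 = 1101100111
→ OR → 1111110111 = 1015
0b1011110100 = 1011110100
→ OR → 1111110111 = 1015
0b0010000001 = 0010000001
→ AND → 0010000001 = 129
0x356 = 1101010110
→ XOR → 1111010111 = 983

983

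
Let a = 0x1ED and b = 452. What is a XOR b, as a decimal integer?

41

0x1ED = 111101101
452 = 111000100
XOR → 000101001 = 41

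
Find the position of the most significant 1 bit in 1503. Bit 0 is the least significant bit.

10

1503 = 10111011111
The topmost 1 is at position 10 (since 2^10 = 1024 ≤ 1503 < 2048).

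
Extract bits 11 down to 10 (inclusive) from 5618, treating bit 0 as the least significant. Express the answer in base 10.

1

v = 01010111110010
Shift right by 10: 0101
Mask low 2 bits: 01 = 1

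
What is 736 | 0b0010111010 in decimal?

762

736 = 1011100000
b = 0010111010
 OR → 1011111010 = 762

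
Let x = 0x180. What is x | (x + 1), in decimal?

385

x = 110000000 = 384
x + 1 = 110000001
OR    = 110000001 = 385
(x | (x + 1) sets the lowest cleared bit.)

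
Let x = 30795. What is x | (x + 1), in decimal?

30799

x = 111100001001011 = 30795
x + 1 = 111100001001100
OR    = 111100001001111 = 30799
(x | (x + 1) sets the lowest cleared bit.)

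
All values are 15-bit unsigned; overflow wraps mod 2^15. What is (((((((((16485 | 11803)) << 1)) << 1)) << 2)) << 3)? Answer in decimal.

16256

16485 = 100000001100101
11803 = 010111000011011
→ | → 110111001111111 = 28287
→ << 1 (mod 2^15) → 101110011111110 = 23806
→ << 1 (mod 2^15) → 011100111111100 = 14844
→ << 2 (mod 2^15) → 110011111110000 = 26608
→ << 3 (mod 2^15) → 011111110000000 = 16256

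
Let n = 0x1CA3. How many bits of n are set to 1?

7

0x1CA3 = 1110010100011
Count the 1s: 1 + 1 + 1 + 1 + 1 + 1 + 1 = 7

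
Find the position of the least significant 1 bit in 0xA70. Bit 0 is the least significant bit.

0xA70 = 101001110000
Trailing zeros: 4, so the lowest set bit is bit 4 (value 16).

4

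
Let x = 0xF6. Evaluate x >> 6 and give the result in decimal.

0xF6 = 11110110
shift right by 6 → 00000011 = 3
(equivalently, floor(246 / 64))

3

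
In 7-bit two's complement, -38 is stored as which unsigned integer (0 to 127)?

38 in 7 bits: 0100110
Invert: 1011001
Add 1:  1011010 = 90
(Check: 2^7 - 38 = 128 - 38 = 90.)

90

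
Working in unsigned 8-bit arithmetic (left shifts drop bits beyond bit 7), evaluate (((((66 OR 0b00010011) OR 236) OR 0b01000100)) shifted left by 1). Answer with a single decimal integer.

66 = 01000010
0b00010011 = 00010011
→ OR → 01010011 = 83
236 = 11101100
→ OR → 11111111 = 255
0b01000100 = 01000100
→ OR → 11111111 = 255
→ shifted left by 1 (mod 2^8) → 11111110 = 254

254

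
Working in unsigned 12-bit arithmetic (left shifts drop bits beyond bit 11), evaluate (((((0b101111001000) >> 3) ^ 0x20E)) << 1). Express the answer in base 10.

1774

0b101111001000 = 101111001000
→ >> 3 → 000101111001 = 377
0x20E = 001000001110
→ ^ → 001101110111 = 887
→ << 1 (mod 2^12) → 011011101110 = 1774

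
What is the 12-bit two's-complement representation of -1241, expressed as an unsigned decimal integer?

1241 in 12 bits: 010011011001
Invert: 101100100110
Add 1:  101100100111 = 2855
(Check: 2^12 - 1241 = 4096 - 1241 = 2855.)

2855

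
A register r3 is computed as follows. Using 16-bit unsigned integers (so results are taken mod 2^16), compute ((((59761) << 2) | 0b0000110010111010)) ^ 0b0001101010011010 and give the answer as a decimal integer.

59761 = 1110100101110001
→ << 2 (mod 2^16) → 1010010111000100 = 42436
0b0000110010111010 = 0000110010111010
→ | → 1010110111111110 = 44542
0b0001101010011010 = 0001101010011010
→ ^ → 1011011101100100 = 46948

46948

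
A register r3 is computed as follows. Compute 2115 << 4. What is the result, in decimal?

33840

2115 = 0000100001000011
shift left by 4 → 1000010000110000 = 33840
(equivalently, 2115 × 2^4 = 2115 × 16)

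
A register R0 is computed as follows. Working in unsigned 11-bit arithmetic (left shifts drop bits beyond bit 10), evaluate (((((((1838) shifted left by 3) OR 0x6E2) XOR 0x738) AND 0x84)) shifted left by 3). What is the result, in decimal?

1838 = 11100101110
→ shifted left by 3 (mod 2^11) → 00101110000 = 368
0x6E2 = 11011100010
→ OR → 11111110010 = 2034
0x738 = 11100111000
→ XOR → 00011001010 = 202
0x84 = 00010000100
→ AND → 00010000000 = 128
→ shifted left by 3 (mod 2^11) → 10000000000 = 1024

1024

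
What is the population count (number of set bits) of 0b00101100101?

n = 101100101
Count the 1s: 1 + 1 + 1 + 1 + 1 = 5

5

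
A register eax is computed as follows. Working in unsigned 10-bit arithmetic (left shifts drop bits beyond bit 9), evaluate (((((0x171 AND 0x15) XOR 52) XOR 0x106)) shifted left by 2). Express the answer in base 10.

140

0x171 = 0101110001
0x15 = 0000010101
→ AND → 0000010001 = 17
52 = 0000110100
→ XOR → 0000100101 = 37
0x106 = 0100000110
→ XOR → 0100100011 = 291
→ shifted left by 2 (mod 2^10) → 0010001100 = 140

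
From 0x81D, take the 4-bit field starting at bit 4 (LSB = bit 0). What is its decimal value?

1

v = 0100000011101
Shift right by 4: 010000001
Mask low 4 bits: 0001 = 1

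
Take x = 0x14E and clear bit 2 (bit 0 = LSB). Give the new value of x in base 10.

x = 0101001110
bit 2 is currently 1; clear it via x & ~(1 << 2) = x & ~4
→ 0101001010 = 330

330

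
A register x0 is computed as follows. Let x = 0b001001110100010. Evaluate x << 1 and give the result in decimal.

10052

x = 01001110100010
shift left by 1 → 10011101000100 = 10052
(equivalently, 5026 × 2^1 = 5026 × 2)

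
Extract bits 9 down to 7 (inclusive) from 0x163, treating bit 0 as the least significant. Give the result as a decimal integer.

v = 0101100011
Shift right by 7: 010
Mask low 3 bits: 010 = 2

2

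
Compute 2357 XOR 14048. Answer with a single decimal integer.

16341

2357 = 00100100110101
14048 = 11011011100000
XOR → 11111111010101 = 16341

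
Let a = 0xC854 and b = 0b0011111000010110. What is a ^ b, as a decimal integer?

63042

0xC854 = 1100100001010100
b = 0011111000010110
XOR → 1111011001000010 = 63042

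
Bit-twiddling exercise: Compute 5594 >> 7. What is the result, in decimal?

5594 = 1010111011010
shift right by 7 → 0000000101011 = 43
(equivalently, floor(5594 / 128))

43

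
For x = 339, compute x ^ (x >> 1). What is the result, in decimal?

506

x = 101010011 = 339
x>>1 = 010101001
XOR  = 111111010 = 506
(x ^ (x >> 1) gives the standard binary-reflected Gray code of x.)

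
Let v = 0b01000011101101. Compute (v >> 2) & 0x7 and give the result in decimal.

v = 01000011101101
Shift right by 2: 010000111011
Mask low 3 bits: 011 = 3

3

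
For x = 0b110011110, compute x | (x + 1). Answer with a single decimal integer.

x = 110011110 = 414
x + 1 = 110011111
OR    = 110011111 = 415
(x | (x + 1) sets the lowest cleared bit.)

415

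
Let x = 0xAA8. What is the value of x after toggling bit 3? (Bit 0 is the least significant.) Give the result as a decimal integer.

2720

x = 101010101000
bit 3 is currently 1; toggle it via x ^ (1 << 3) = x ^ 8
→ 101010100000 = 2720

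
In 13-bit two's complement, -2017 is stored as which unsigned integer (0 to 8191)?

6175

2017 in 13 bits: 0011111100001
Invert: 1100000011110
Add 1:  1100000011111 = 6175
(Check: 2^13 - 2017 = 8192 - 2017 = 6175.)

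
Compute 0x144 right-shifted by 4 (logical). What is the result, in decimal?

0x144 = 101000100
shift right by 4 → 000010100 = 20
(equivalently, floor(324 / 16))

20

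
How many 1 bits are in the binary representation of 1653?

7

1653 = 11001110101
Count the 1s: 1 + 1 + 1 + 1 + 1 + 1 + 1 = 7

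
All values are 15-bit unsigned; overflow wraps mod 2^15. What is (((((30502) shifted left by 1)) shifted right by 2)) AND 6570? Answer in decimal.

30502 = 111011100100110
→ shifted left by 1 (mod 2^15) → 110111001001100 = 28236
→ shifted right by 2 → 001101110010011 = 7059
6570 = 001100110101010
→ AND → 001100110000010 = 6530

6530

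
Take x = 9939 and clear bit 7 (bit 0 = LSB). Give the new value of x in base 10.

9811

x = 0010011011010011
bit 7 is currently 1; clear it via x & ~(1 << 7) = x & ~128
→ 0010011001010011 = 9811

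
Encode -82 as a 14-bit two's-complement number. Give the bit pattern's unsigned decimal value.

82 in 14 bits: 00000001010010
Invert: 11111110101101
Add 1:  11111110101110 = 16302
(Check: 2^14 - 82 = 16384 - 82 = 16302.)

16302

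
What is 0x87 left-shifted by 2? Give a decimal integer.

540

0x87 = 0010000111
shift left by 2 → 1000011100 = 540
(equivalently, 135 × 2^2 = 135 × 4)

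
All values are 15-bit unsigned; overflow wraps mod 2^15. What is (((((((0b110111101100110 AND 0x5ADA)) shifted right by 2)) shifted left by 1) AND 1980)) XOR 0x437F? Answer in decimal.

18015

0b110111101100110 = 110111101100110
0x5ADA = 101101011011010
→ AND → 100101001000010 = 19010
→ shifted right by 2 → 001001010010000 = 4752
→ shifted left by 1 (mod 2^15) → 010010100100000 = 9504
1980 = 000011110111100
→ AND → 000010100100000 = 1312
0x437F = 100001101111111
→ XOR → 100011001011111 = 18015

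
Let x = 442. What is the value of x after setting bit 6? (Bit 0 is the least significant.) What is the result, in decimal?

506

x = 0110111010
bit 6 is currently 0; set it via x | (1 << 6) = x | 64
→ 0111111010 = 506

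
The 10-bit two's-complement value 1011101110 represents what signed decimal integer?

pattern = 1011101110 (MSB is 1 ⇒ negative)
Invert: 0100010001, add 1 → 0100010010 = 274, so the value is -274.
(Equivalently: 750 - 2^10 = 750 - 1024 = -274.)

-274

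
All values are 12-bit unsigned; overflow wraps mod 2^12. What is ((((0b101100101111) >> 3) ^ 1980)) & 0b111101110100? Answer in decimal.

0b101100101111 = 101100101111
→ >> 3 → 000101100101 = 357
1980 = 011110111100
→ ^ → 011011011001 = 1753
0b111101110100 = 111101110100
→ & → 011001010000 = 1616

1616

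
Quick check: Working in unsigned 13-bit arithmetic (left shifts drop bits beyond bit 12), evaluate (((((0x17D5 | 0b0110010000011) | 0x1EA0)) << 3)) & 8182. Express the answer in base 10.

0x17D5 = 1011111010101
0b0110010000011 = 0110010000011
→ | → 1111111010111 = 8151
0x1EA0 = 1111010100000
→ | → 1111111110111 = 8183
→ << 3 (mod 2^13) → 1111110111000 = 8120
8182 = 1111111110110
→ & → 1111110110000 = 8112

8112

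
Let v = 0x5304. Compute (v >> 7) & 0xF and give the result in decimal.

v = 101001100000100
Shift right by 7: 10100110
Mask low 4 bits: 0110 = 6

6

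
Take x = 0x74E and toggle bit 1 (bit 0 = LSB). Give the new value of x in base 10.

1868

x = 11101001110
bit 1 is currently 1; toggle it via x ^ (1 << 1) = x ^ 2
→ 11101001100 = 1868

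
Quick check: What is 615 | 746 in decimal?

751

615 = 1001100111
746 = 1011101010
 OR → 1011101111 = 751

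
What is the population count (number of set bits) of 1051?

5

1051 = 10000011011
Count the 1s: 1 + 1 + 1 + 1 + 1 = 5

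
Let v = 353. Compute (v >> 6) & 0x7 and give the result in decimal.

v = 101100001
Shift right by 6: 101
Mask low 3 bits: 101 = 5

5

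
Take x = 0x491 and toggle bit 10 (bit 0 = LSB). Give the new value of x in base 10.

145

x = 0010010010001
bit 10 is currently 1; toggle it via x ^ (1 << 10) = x ^ 1024
→ 0000010010001 = 145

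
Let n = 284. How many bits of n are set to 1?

284 = 100011100
Count the 1s: 1 + 1 + 1 + 1 = 4

4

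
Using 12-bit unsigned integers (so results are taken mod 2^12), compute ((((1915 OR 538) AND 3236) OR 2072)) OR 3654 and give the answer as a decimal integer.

1915 = 011101111011
538 = 001000011010
→ OR → 011101111011 = 1915
3236 = 110010100100
→ AND → 010000100000 = 1056
2072 = 100000011000
→ OR → 110000111000 = 3128
3654 = 111001000110
→ OR → 111001111110 = 3710

3710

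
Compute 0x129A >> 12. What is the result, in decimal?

1

0x129A = 1001010011010
shift right by 12 → 0000000000001 = 1
(equivalently, floor(4762 / 4096))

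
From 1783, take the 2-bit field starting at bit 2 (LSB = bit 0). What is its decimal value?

1

v = 11011110111
Shift right by 2: 110111101
Mask low 2 bits: 01 = 1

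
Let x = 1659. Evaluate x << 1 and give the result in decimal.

3318

1659 = 011001111011
shift left by 1 → 110011110110 = 3318
(equivalently, 1659 × 2^1 = 1659 × 2)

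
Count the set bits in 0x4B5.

6

0x4B5 = 10010110101
Count the 1s: 1 + 1 + 1 + 1 + 1 + 1 = 6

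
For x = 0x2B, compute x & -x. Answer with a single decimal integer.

1

x = 101011 = 43
-x (two's complement) = …010101
AND   = 000001 = 1
(x & -x isolates the lowest set bit of x.)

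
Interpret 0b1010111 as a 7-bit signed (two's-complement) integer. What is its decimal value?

-41

pattern = 1010111 (MSB is 1 ⇒ negative)
Invert: 0101000, add 1 → 0101001 = 41, so the value is -41.
(Equivalently: 87 - 2^7 = 87 - 128 = -41.)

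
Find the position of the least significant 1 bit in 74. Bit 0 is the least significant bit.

1

74 = 1001010
Trailing zeros: 1, so the lowest set bit is bit 1 (value 2).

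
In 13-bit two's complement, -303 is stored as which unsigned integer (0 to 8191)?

7889

303 in 13 bits: 0000100101111
Invert: 1111011010000
Add 1:  1111011010001 = 7889
(Check: 2^13 - 303 = 8192 - 303 = 7889.)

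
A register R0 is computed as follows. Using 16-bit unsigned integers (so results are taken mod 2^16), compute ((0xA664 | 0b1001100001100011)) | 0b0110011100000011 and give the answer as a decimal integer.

65383

0xA664 = 1010011001100100
0b1001100001100011 = 1001100001100011
→ | → 1011111001100111 = 48743
0b0110011100000011 = 0110011100000011
→ | → 1111111101100111 = 65383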